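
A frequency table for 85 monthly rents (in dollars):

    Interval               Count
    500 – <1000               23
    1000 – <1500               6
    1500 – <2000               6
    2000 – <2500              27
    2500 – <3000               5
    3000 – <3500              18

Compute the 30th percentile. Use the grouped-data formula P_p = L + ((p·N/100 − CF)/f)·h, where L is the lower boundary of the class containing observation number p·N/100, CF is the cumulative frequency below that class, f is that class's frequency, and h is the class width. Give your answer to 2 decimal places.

N = 85; target position k = 30/100 · 85 = 25.5.
Cumulative frequencies: 23, 29, 35, 62, 67, 85.
Observation 25.5 falls in the class 1000 – <1500.
L = 1000, CF = 23, f = 6, h = 500.
P30 = 1000 + ((25.5 − 23)/6)·500 = 1000 + 208.333 = 1208.33.

1208.33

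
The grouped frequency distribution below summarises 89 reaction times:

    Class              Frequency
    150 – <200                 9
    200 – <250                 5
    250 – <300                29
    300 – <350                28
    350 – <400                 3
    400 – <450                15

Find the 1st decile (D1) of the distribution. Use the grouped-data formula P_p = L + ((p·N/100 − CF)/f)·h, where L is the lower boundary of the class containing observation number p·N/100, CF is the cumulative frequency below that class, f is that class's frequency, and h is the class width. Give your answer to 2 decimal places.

199.44

N = 89; target position k = 10/100 · 89 = 8.9.
Cumulative frequencies: 9, 14, 43, 71, 74, 89.
Observation 8.9 falls in the class 150 – <200.
L = 150, CF = 0, f = 9, h = 50.
P10 = 150 + ((8.9 − 0)/9)·50 = 150 + 49.4444 = 199.444.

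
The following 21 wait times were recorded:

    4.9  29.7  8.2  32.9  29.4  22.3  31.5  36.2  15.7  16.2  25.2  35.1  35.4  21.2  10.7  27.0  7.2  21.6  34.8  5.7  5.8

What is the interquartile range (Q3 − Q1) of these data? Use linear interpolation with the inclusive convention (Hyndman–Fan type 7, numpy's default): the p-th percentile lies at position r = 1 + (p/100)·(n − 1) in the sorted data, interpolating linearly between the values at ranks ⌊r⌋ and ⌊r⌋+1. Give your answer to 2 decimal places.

Sorted: 4.9, 5.7, 5.8, 7.2, 8.2, 10.7, 15.7, 16.2, 21.2, 21.6, 22.3, 25.2, 27.0, 29.4, 29.7, 31.5, 32.9, 34.8, 35.1, 35.4, 36.2.
n = 21.
P25: r = 6 (integer) → 10.7.
P75: r = 16 (integer) → 31.5.
Difference: 31.5 − 10.7 = 20.8.

20.80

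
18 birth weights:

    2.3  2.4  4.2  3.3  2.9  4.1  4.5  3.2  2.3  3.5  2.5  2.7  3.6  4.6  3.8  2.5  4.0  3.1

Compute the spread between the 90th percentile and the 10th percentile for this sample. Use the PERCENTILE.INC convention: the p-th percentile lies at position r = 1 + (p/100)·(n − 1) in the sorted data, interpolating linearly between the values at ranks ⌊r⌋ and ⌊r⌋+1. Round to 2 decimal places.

Sorted: 2.3, 2.3, 2.4, 2.5, 2.5, 2.7, 2.9, 3.1, 3.2, 3.3, 3.5, 3.6, 3.8, 4.0, 4.1, 4.2, 4.5, 4.6.
n = 18.
P10: r = 2.7; ranks 2–3 are 2.3, 2.4; interpolating gives 2.37.
P90: r = 16.3; ranks 16–17 are 4.2, 4.5; interpolating gives 4.29.
Difference: 4.29 − 2.37 = 1.92.

1.92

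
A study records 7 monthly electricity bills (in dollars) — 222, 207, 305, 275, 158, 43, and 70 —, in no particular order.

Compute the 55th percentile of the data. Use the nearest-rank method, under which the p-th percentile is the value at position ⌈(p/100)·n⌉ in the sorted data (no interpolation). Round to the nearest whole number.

Sorted: 43, 70, 158, 207, 222, 275, 305.
n = 7.
Position = ⌈55/100 · 7⌉ = ⌈3.85⌉ = 4.
The value at rank 4 is 207.

207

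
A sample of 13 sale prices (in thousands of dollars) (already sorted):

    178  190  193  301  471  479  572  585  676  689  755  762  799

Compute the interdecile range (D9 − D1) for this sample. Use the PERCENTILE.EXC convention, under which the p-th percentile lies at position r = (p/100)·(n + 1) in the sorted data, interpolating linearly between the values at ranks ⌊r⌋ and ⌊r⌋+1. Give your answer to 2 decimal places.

n = 13.
P10: r = 1.4; ranks 1–2 are 178, 190; interpolating gives 182.8.
P90: r = 12.6; ranks 12–13 are 762, 799; interpolating gives 784.2.
Difference: 784.2 − 182.8 = 601.4.

601.40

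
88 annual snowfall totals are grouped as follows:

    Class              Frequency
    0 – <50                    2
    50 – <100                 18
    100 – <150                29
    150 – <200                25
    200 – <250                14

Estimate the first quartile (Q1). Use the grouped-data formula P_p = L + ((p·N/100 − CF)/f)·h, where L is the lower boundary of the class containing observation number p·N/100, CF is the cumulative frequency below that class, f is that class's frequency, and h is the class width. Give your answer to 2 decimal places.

103.45

N = 88; target position k = 25/100 · 88 = 22.
Cumulative frequencies: 2, 20, 49, 74, 88.
Observation 22 falls in the class 100 – <150.
L = 100, CF = 20, f = 29, h = 50.
P25 = 100 + ((22 − 20)/29)·50 = 100 + 3.44828 = 103.448.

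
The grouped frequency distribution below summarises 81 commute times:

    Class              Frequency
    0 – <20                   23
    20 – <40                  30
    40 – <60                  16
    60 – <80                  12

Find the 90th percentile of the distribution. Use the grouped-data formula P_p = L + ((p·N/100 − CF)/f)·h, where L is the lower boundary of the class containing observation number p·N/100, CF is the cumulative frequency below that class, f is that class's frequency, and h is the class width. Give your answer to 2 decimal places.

66.50

N = 81; target position k = 90/100 · 81 = 72.9.
Cumulative frequencies: 23, 53, 69, 81.
Observation 72.9 falls in the class 60 – <80.
L = 60, CF = 69, f = 12, h = 20.
P90 = 60 + ((72.9 − 69)/12)·20 = 60 + 6.5 = 66.5.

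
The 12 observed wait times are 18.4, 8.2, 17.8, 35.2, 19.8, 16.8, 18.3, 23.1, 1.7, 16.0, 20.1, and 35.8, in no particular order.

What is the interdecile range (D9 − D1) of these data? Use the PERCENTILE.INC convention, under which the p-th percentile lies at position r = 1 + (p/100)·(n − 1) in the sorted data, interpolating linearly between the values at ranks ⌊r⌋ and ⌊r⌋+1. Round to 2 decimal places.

Sorted: 1.7, 8.2, 16.0, 16.8, 17.8, 18.3, 18.4, 19.8, 20.1, 23.1, 35.2, 35.8.
n = 12.
P10: r = 2.1; ranks 2–3 are 8.2, 16.0; interpolating gives 8.98.
P90: r = 10.9; ranks 10–11 are 23.1, 35.2; interpolating gives 33.99.
Difference: 33.99 − 8.98 = 25.01.

25.01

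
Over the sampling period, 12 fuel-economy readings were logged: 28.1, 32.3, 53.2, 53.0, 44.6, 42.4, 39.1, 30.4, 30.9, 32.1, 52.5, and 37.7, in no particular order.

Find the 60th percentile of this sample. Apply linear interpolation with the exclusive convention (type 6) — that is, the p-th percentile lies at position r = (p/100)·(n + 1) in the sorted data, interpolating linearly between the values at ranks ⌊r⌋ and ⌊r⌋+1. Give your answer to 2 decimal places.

Sorted: 28.1, 30.4, 30.9, 32.1, 32.3, 37.7, 39.1, 42.4, 44.6, 52.5, 53.0, 53.2.
n = 12.
r = (60/100)·(12 + 1) = 7.8.
Rank 7 is 39.1 and rank 8 is 42.4.
Interpolate: 39.1 + 0.8·(42.4 − 39.1) = 39.1 + 0.8·3.3 = 41.74.

41.74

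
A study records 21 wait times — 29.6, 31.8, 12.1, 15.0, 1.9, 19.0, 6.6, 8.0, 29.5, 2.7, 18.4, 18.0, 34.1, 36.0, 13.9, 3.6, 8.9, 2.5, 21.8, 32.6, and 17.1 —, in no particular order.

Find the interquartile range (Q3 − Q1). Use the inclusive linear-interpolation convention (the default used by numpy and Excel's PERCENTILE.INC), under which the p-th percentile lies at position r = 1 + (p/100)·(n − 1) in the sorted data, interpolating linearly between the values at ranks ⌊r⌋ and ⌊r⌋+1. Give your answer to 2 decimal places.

Sorted: 1.9, 2.5, 2.7, 3.6, 6.6, 8.0, 8.9, 12.1, 13.9, 15.0, 17.1, 18.0, 18.4, 19.0, 21.8, 29.5, 29.6, 31.8, 32.6, 34.1, 36.0.
n = 21.
P25: r = 6 (integer) → 8.
P75: r = 16 (integer) → 29.5.
Difference: 29.5 − 8 = 21.5.

21.50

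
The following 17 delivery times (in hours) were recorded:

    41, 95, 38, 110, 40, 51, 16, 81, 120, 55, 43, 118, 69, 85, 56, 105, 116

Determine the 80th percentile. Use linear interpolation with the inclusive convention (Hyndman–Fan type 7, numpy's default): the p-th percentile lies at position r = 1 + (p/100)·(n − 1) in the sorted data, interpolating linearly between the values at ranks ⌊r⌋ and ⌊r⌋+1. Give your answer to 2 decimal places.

109.00

Sorted: 16, 38, 40, 41, 43, 51, 55, 56, 69, 81, 85, 95, 105, 110, 116, 118, 120.
n = 17.
r = 1 + (80/100)·(17 − 1) = 1 + 12.8 = 13.8.
Rank 13 is 105 and rank 14 is 110.
Interpolate: 105 + 0.8·(110 − 105) = 105 + 0.8·5 = 109.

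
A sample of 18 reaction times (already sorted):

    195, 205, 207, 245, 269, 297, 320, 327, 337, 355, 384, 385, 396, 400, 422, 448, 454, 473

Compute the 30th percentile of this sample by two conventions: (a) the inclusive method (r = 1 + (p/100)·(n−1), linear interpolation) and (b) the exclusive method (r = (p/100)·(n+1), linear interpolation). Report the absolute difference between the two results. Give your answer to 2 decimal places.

n = 18.
(a) r = 6.1; between ranks 6 (297) and 7 (320): 299.3.
(b) r = 5.7; between ranks 5 (269) and 6 (297): 288.6.
|299.3 − 288.6| = 10.7.

10.70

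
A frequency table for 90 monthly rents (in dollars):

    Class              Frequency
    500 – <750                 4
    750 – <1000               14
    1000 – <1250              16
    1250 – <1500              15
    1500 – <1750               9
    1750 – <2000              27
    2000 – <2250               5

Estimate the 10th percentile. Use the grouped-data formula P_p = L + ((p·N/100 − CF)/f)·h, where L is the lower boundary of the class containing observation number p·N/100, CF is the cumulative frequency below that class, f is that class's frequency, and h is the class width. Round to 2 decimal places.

N = 90; target position k = 10/100 · 90 = 9.
Cumulative frequencies: 4, 18, 34, 49, 58, 85, 90.
Observation 9 falls in the class 750 – <1000.
L = 750, CF = 4, f = 14, h = 250.
P10 = 750 + ((9 − 4)/14)·250 = 750 + 89.2857 = 839.286.

839.29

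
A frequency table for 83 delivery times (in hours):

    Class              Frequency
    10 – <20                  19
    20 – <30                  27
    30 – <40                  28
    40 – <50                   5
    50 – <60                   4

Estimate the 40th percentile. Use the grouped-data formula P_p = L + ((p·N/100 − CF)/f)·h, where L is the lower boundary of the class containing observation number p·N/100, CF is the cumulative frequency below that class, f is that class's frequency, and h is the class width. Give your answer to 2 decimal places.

N = 83; target position k = 40/100 · 83 = 33.2.
Cumulative frequencies: 19, 46, 74, 79, 83.
Observation 33.2 falls in the class 20 – <30.
L = 20, CF = 19, f = 27, h = 10.
P40 = 20 + ((33.2 − 19)/27)·10 = 20 + 5.25926 = 25.2593.

25.26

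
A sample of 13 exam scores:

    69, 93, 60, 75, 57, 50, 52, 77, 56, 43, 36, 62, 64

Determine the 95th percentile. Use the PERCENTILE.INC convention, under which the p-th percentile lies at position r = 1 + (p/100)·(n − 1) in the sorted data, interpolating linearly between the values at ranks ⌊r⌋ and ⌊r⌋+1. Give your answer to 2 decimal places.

83.40

Sorted: 36, 43, 50, 52, 56, 57, 60, 62, 64, 69, 75, 77, 93.
n = 13.
r = 1 + (95/100)·(13 − 1) = 1 + 11.4 = 12.4.
Rank 12 is 77 and rank 13 is 93.
Interpolate: 77 + 0.4·(93 − 77) = 77 + 0.4·16 = 83.4.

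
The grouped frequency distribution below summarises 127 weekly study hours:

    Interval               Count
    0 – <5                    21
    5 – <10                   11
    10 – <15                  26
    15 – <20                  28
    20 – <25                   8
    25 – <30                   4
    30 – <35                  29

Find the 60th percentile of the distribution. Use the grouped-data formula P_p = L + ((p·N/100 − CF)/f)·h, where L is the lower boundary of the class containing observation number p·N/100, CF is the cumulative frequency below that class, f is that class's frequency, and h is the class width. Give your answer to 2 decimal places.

18.25

N = 127; target position k = 60/100 · 127 = 76.2.
Cumulative frequencies: 21, 32, 58, 86, 94, 98, 127.
Observation 76.2 falls in the class 15 – <20.
L = 15, CF = 58, f = 28, h = 5.
P60 = 15 + ((76.2 − 58)/28)·5 = 15 + 3.25 = 18.25.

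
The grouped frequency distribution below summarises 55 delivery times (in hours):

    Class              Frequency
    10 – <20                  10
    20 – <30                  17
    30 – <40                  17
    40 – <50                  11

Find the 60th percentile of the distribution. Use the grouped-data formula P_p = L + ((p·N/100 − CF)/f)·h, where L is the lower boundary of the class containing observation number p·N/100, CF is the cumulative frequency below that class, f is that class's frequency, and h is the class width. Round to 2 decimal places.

33.53

N = 55; target position k = 60/100 · 55 = 33.
Cumulative frequencies: 10, 27, 44, 55.
Observation 33 falls in the class 30 – <40.
L = 30, CF = 27, f = 17, h = 10.
P60 = 30 + ((33 − 27)/17)·10 = 30 + 3.52941 = 33.5294.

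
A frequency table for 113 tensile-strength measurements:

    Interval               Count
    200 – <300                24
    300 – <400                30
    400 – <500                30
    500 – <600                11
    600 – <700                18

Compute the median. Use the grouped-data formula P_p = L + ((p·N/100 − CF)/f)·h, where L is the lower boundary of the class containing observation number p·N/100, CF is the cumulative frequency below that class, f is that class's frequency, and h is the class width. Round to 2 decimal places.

408.33

N = 113; target position k = 50/100 · 113 = 56.5.
Cumulative frequencies: 24, 54, 84, 95, 113.
Observation 56.5 falls in the class 400 – <500.
L = 400, CF = 54, f = 30, h = 100.
P50 = 400 + ((56.5 − 54)/30)·100 = 400 + 8.33333 = 408.333.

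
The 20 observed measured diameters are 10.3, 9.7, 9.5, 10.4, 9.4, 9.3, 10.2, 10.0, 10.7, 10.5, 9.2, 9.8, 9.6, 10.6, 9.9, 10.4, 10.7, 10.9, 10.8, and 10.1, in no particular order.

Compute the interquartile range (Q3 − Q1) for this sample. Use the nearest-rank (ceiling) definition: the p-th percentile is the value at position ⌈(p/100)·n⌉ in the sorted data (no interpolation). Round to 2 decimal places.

Sorted: 9.2, 9.3, 9.4, 9.5, 9.6, 9.7, 9.8, 9.9, 10.0, 10.1, 10.2, 10.3, 10.4, 10.4, 10.5, 10.6, 10.7, 10.7, 10.8, 10.9.
n = 20.
P25: rank ⌈25/100·20⌉ = 5 → 9.6.
P75: rank ⌈75/100·20⌉ = 15 → 10.5.
Difference: 10.5 − 9.6 = 0.9.

0.90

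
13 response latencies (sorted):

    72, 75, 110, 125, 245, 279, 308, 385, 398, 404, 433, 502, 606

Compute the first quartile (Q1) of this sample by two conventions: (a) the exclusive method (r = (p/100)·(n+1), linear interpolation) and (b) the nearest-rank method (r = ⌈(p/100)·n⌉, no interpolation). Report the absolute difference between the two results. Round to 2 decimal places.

7.50

n = 13.
(a) r = 3.5; between ranks 3 (110) and 4 (125): 117.5.
(b) the nearest-rank method: rank 4 → 125.
|117.5 − 125| = 7.5.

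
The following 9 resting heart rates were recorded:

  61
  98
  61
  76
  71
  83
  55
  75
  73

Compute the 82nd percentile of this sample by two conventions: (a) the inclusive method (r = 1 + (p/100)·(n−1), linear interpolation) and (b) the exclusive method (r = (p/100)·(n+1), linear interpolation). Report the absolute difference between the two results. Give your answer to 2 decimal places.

6.08

Sorted: 55, 61, 61, 71, 73, 75, 76, 83, 98.
n = 9.
(a) r = 7.56; between ranks 7 (76) and 8 (83): 79.92.
(b) r = 8.2; between ranks 8 (83) and 9 (98): 86.
|79.92 − 86| = 6.08.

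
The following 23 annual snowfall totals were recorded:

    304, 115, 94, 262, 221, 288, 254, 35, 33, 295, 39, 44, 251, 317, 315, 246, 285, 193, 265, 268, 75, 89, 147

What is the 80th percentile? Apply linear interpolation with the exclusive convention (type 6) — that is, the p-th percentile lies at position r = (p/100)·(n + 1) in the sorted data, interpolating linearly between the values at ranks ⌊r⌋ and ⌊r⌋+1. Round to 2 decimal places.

289.40

Sorted: 33, 35, 39, 44, 75, 89, 94, 115, 147, 193, 221, 246, 251, 254, 262, 265, 268, 285, 288, 295, 304, 315, 317.
n = 23.
r = (80/100)·(23 + 1) = 19.2.
Rank 19 is 288 and rank 20 is 295.
Interpolate: 288 + 0.2·(295 − 288) = 288 + 0.2·7 = 289.4.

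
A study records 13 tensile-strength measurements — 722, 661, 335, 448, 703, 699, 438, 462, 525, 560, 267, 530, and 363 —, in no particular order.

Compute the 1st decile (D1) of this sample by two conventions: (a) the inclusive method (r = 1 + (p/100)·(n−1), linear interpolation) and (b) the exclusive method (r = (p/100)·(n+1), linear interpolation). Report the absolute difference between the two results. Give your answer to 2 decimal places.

Sorted: 267, 335, 363, 438, 448, 462, 525, 530, 560, 661, 699, 703, 722.
n = 13.
(a) r = 2.2; between ranks 2 (335) and 3 (363): 340.6.
(b) r = 1.4; between ranks 1 (267) and 2 (335): 294.2.
|340.6 − 294.2| = 46.4.

46.40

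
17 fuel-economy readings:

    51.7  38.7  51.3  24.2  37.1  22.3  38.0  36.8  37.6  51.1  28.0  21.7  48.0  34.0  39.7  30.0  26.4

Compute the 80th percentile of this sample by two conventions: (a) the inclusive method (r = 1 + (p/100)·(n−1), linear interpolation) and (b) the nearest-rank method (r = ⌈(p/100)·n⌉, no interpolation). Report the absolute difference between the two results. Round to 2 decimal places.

Sorted: 21.7, 22.3, 24.2, 26.4, 28.0, 30.0, 34.0, 36.8, 37.1, 37.6, 38.0, 38.7, 39.7, 48.0, 51.1, 51.3, 51.7.
n = 17.
(a) r = 13.8; between ranks 13 (39.7) and 14 (48.0): 46.34.
(b) the nearest-rank method: rank 14 → 48.
|46.34 − 48| = 1.66.

1.66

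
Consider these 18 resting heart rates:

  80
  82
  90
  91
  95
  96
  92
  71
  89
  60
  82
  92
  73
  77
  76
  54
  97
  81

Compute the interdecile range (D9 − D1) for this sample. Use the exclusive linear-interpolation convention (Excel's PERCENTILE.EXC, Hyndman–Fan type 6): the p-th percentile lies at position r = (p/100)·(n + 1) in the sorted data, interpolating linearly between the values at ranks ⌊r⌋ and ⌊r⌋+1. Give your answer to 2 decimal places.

36.70

Sorted: 54, 60, 71, 73, 76, 77, 80, 81, 82, 82, 89, 90, 91, 92, 92, 95, 96, 97.
n = 18.
P10: r = 1.9; ranks 1–2 are 54, 60; interpolating gives 59.4.
P90: r = 17.1; ranks 17–18 are 96, 97; interpolating gives 96.1.
Difference: 96.1 − 59.4 = 36.7.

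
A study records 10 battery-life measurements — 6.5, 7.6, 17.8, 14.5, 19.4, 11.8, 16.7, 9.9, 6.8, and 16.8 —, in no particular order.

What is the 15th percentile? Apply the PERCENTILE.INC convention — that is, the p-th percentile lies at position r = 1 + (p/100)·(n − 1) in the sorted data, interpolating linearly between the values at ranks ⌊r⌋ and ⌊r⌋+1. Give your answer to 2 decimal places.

Sorted: 6.5, 6.8, 7.6, 9.9, 11.8, 14.5, 16.7, 16.8, 17.8, 19.4.
n = 10.
r = 1 + (15/100)·(10 − 1) = 1 + 1.35 = 2.35.
Rank 2 is 6.8 and rank 3 is 7.6.
Interpolate: 6.8 + 0.35·(7.6 − 6.8) = 6.8 + 0.35·0.8 = 7.08.

7.08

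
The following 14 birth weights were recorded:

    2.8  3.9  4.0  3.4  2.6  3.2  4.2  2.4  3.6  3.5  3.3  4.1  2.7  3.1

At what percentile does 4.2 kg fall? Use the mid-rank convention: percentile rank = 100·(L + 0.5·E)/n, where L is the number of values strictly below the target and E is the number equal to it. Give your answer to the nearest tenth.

96.4

Sorted: 2.4, 2.6, 2.7, 2.8, 3.1, 3.2, 3.3, 3.4, 3.5, 3.6, 3.9, 4.0, 4.1, 4.2.
Count below 4.2: L = 13; count equal: E = 1; n = 14.
Percentile rank = 100·(13 + 0.5·1)/14 = 100·13.5/14 = 96.43.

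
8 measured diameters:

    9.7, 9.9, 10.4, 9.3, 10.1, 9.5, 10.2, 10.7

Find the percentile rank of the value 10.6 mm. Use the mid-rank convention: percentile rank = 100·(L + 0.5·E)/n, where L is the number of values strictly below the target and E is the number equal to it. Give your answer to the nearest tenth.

87.5

Sorted: 9.3, 9.5, 9.7, 9.9, 10.1, 10.2, 10.4, 10.7.
Count below 10.6: L = 7; count equal: E = 0; n = 8.
Percentile rank = 100·(7 + 0.5·0)/8 = 100·7/8 = 87.5.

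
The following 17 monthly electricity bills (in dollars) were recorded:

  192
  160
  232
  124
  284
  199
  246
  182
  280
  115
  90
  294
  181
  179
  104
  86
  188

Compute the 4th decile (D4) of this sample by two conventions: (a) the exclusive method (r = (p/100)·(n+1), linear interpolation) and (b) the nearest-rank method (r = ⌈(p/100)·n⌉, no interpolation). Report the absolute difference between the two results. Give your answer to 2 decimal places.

Sorted: 86, 90, 104, 115, 124, 160, 179, 181, 182, 188, 192, 199, 232, 246, 280, 284, 294.
n = 17.
(a) r = 7.2; between ranks 7 (179) and 8 (181): 179.4.
(b) the nearest-rank method: rank 7 → 179.
|179.4 − 179| = 0.4.

0.40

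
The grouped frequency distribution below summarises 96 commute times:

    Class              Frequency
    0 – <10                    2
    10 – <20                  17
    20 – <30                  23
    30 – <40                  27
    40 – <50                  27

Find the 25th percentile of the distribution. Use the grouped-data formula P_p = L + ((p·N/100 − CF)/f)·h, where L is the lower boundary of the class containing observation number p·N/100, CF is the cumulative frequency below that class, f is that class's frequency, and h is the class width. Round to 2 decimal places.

N = 96; target position k = 25/100 · 96 = 24.
Cumulative frequencies: 2, 19, 42, 69, 96.
Observation 24 falls in the class 20 – <30.
L = 20, CF = 19, f = 23, h = 10.
P25 = 20 + ((24 − 19)/23)·10 = 20 + 2.17391 = 22.1739.

22.17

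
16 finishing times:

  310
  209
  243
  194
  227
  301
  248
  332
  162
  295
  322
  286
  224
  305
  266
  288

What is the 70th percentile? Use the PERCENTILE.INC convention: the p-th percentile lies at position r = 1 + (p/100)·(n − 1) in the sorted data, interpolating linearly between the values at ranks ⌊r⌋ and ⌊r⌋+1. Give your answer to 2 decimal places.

Sorted: 162, 194, 209, 224, 227, 243, 248, 266, 286, 288, 295, 301, 305, 310, 322, 332.
n = 16.
r = 1 + (70/100)·(16 − 1) = 1 + 10.5 = 11.5.
Rank 11 is 295 and rank 12 is 301.
Interpolate: 295 + 0.5·(301 − 295) = 295 + 0.5·6 = 298.

298.00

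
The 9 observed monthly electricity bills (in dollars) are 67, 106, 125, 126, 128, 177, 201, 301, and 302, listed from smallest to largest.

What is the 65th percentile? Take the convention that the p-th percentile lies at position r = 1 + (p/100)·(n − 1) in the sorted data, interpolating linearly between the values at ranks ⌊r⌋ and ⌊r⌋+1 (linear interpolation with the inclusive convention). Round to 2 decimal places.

n = 9.
r = 1 + (65/100)·(9 − 1) = 1 + 5.2 = 6.2.
Rank 6 is 177 and rank 7 is 201.
Interpolate: 177 + 0.2·(201 − 177) = 177 + 0.2·24 = 181.8.

181.80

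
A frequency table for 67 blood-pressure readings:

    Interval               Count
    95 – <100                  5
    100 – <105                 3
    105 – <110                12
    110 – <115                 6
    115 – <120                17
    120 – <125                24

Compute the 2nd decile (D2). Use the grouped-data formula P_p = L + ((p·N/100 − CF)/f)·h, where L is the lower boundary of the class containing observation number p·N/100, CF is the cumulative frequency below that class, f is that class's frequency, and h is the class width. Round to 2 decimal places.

107.25

N = 67; target position k = 20/100 · 67 = 13.4.
Cumulative frequencies: 5, 8, 20, 26, 43, 67.
Observation 13.4 falls in the class 105 – <110.
L = 105, CF = 8, f = 12, h = 5.
P20 = 105 + ((13.4 − 8)/12)·5 = 105 + 2.25 = 107.25.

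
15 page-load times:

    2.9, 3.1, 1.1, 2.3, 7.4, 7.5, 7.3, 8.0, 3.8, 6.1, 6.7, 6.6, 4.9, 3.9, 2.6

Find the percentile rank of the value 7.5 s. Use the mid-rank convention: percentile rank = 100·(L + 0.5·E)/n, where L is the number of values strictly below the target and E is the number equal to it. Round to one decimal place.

Sorted: 1.1, 2.3, 2.6, 2.9, 3.1, 3.8, 3.9, 4.9, 6.1, 6.6, 6.7, 7.3, 7.4, 7.5, 8.0.
Count below 7.5: L = 13; count equal: E = 1; n = 15.
Percentile rank = 100·(13 + 0.5·1)/15 = 100·13.5/15 = 90.

90.0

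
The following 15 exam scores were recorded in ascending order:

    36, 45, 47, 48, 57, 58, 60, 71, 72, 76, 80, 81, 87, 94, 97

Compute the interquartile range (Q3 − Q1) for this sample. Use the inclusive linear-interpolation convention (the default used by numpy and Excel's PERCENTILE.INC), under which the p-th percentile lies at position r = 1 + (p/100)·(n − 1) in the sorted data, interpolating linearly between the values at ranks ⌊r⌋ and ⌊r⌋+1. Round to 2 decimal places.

28.00

n = 15.
P25: r = 4.5; ranks 4–5 are 48, 57; interpolating gives 52.5.
P75: r = 11.5; ranks 11–12 are 80, 81; interpolating gives 80.5.
Difference: 80.5 − 52.5 = 28.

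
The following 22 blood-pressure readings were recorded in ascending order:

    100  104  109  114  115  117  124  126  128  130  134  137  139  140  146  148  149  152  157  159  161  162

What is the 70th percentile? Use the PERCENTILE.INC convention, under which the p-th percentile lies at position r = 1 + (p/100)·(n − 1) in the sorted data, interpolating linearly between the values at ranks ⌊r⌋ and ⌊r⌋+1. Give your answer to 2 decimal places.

147.40

n = 22.
r = 1 + (70/100)·(22 − 1) = 1 + 14.7 = 15.7.
Rank 15 is 146 and rank 16 is 148.
Interpolate: 146 + 0.7·(148 − 146) = 146 + 0.7·2 = 147.4.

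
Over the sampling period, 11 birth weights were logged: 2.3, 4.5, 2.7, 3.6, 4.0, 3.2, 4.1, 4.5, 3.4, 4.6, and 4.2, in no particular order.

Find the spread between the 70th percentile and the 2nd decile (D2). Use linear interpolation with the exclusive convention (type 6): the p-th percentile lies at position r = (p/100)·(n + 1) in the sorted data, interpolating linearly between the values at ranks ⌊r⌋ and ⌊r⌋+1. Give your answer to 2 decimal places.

1.42

Sorted: 2.3, 2.7, 3.2, 3.4, 3.6, 4.0, 4.1, 4.2, 4.5, 4.5, 4.6.
n = 11.
P20: r = 2.4; ranks 2–3 are 2.7, 3.2; interpolating gives 2.9.
P70: r = 8.4; ranks 8–9 are 4.2, 4.5; interpolating gives 4.32.
Difference: 4.32 − 2.9 = 1.42.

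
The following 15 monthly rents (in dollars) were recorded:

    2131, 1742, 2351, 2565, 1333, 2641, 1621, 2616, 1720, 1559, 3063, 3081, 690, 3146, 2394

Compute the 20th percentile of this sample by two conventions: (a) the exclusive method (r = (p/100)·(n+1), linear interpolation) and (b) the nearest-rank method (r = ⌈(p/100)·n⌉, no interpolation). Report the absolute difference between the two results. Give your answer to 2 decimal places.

12.40

Sorted: 690, 1333, 1559, 1621, 1720, 1742, 2131, 2351, 2394, 2565, 2616, 2641, 3063, 3081, 3146.
n = 15.
(a) r = 3.2; between ranks 3 (1559) and 4 (1621): 1571.4.
(b) the nearest-rank method: rank 3 → 1559.
|1571.4 − 1559| = 12.4.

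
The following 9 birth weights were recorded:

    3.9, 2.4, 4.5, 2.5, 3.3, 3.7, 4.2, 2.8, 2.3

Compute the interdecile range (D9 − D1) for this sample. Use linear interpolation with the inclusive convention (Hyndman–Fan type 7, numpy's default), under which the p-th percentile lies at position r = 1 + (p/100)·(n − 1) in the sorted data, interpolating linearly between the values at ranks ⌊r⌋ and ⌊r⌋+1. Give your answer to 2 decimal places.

Sorted: 2.3, 2.4, 2.5, 2.8, 3.3, 3.7, 3.9, 4.2, 4.5.
n = 9.
P10: r = 1.8; ranks 1–2 are 2.3, 2.4; interpolating gives 2.38.
P90: r = 8.2; ranks 8–9 are 4.2, 4.5; interpolating gives 4.26.
Difference: 4.26 − 2.38 = 1.88.

1.88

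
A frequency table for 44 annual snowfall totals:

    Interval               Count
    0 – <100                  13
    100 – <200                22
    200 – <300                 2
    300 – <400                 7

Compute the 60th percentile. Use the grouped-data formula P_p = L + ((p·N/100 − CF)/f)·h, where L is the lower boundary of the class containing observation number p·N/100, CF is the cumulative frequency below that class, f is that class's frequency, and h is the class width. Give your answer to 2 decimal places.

160.91

N = 44; target position k = 60/100 · 44 = 26.4.
Cumulative frequencies: 13, 35, 37, 44.
Observation 26.4 falls in the class 100 – <200.
L = 100, CF = 13, f = 22, h = 100.
P60 = 100 + ((26.4 − 13)/22)·100 = 100 + 60.9091 = 160.909.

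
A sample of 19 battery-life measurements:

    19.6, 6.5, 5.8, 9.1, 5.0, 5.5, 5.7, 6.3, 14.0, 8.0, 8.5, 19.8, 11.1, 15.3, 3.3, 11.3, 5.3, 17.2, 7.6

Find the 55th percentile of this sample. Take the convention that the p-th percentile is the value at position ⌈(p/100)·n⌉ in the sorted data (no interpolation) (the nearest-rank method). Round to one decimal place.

8.5

Sorted: 3.3, 5.0, 5.3, 5.5, 5.7, 5.8, 6.3, 6.5, 7.6, 8.0, 8.5, 9.1, 11.1, 11.3, 14.0, 15.3, 17.2, 19.6, 19.8.
n = 19.
Position = ⌈55/100 · 19⌉ = ⌈10.45⌉ = 11.
The value at rank 11 is 8.5.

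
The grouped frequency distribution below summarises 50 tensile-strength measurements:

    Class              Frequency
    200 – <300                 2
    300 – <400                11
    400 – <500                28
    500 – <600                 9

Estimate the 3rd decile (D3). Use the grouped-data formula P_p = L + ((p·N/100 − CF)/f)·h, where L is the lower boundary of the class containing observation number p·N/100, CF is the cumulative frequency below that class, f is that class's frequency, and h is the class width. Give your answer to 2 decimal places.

N = 50; target position k = 30/100 · 50 = 15.
Cumulative frequencies: 2, 13, 41, 50.
Observation 15 falls in the class 400 – <500.
L = 400, CF = 13, f = 28, h = 100.
P30 = 400 + ((15 − 13)/28)·100 = 400 + 7.14286 = 407.143.

407.14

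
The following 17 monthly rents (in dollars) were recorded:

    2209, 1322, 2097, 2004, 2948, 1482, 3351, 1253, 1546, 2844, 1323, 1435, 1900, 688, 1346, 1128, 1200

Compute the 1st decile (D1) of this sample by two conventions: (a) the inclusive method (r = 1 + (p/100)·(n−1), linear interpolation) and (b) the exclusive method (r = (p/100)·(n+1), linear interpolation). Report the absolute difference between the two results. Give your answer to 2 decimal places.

Sorted: 688, 1128, 1200, 1253, 1322, 1323, 1346, 1435, 1482, 1546, 1900, 2004, 2097, 2209, 2844, 2948, 3351.
n = 17.
(a) r = 2.6; between ranks 2 (1128) and 3 (1200): 1171.2.
(b) r = 1.8; between ranks 1 (688) and 2 (1128): 1040.
|1171.2 − 1040| = 131.2.

131.20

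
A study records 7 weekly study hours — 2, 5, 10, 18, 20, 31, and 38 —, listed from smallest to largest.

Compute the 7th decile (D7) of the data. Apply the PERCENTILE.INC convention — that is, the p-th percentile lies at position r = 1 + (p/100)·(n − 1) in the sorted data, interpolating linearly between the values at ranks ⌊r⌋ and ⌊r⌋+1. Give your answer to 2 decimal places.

22.20

n = 7.
r = 1 + (70/100)·(7 − 1) = 1 + 4.2 = 5.2.
Rank 5 is 20 and rank 6 is 31.
Interpolate: 20 + 0.2·(31 − 20) = 20 + 0.2·11 = 22.2.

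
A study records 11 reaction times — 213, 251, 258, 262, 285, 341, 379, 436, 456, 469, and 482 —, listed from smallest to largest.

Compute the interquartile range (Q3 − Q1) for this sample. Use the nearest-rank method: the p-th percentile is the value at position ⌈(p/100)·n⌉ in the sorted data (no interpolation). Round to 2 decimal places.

n = 11.
P25: rank ⌈25/100·11⌉ = 3 → 258.
P75: rank ⌈75/100·11⌉ = 9 → 456.
Difference: 456 − 258 = 198.

198.00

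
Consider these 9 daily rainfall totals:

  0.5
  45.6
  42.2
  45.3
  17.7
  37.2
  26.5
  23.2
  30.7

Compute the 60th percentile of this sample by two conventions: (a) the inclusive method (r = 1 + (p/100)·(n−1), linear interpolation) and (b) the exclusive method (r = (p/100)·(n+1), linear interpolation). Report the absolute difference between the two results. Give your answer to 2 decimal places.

Sorted: 0.5, 17.7, 23.2, 26.5, 30.7, 37.2, 42.2, 45.3, 45.6.
n = 9.
(a) r = 5.8; between ranks 5 (30.7) and 6 (37.2): 35.9.
(b) r = 6 → value at rank 6 = 37.2.
|35.9 − 37.2| = 1.3.

1.30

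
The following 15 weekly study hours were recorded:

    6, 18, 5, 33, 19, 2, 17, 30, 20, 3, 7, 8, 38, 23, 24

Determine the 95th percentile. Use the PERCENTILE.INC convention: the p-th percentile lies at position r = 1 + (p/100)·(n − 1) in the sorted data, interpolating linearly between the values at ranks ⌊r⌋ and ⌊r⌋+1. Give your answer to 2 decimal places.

34.50

Sorted: 2, 3, 5, 6, 7, 8, 17, 18, 19, 20, 23, 24, 30, 33, 38.
n = 15.
r = 1 + (95/100)·(15 − 1) = 1 + 13.3 = 14.3.
Rank 14 is 33 and rank 15 is 38.
Interpolate: 33 + 0.3·(38 − 33) = 33 + 0.3·5 = 34.5.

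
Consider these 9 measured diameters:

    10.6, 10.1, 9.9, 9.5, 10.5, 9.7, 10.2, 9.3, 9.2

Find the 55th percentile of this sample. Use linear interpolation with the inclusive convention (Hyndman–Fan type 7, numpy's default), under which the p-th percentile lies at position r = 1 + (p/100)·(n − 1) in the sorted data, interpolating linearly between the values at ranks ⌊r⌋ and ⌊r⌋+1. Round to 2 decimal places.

9.98

Sorted: 9.2, 9.3, 9.5, 9.7, 9.9, 10.1, 10.2, 10.5, 10.6.
n = 9.
r = 1 + (55/100)·(9 − 1) = 1 + 4.4 = 5.4.
Rank 5 is 9.9 and rank 6 is 10.1.
Interpolate: 9.9 + 0.4·(10.1 − 9.9) = 9.9 + 0.4·0.2 = 9.98.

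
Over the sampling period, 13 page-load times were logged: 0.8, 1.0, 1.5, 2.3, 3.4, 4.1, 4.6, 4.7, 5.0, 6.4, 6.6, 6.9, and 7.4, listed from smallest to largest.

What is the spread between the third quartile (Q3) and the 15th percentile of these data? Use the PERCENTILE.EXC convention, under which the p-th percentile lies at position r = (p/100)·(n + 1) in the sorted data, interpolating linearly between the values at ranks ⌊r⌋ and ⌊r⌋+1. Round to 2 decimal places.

5.45

n = 13.
P15: r = 2.1; ranks 2–3 are 1.0, 1.5; interpolating gives 1.05.
P75: r = 10.5; ranks 10–11 are 6.4, 6.6; interpolating gives 6.5.
Difference: 6.5 − 1.05 = 5.45.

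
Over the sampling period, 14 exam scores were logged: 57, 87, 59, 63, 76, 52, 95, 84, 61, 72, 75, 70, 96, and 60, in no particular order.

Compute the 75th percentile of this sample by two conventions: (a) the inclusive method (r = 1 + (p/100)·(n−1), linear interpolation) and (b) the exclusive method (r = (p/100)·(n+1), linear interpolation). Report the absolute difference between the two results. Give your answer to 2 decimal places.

Sorted: 52, 57, 59, 60, 61, 63, 70, 72, 75, 76, 84, 87, 95, 96.
n = 14.
(a) r = 10.75; between ranks 10 (76) and 11 (84): 82.
(b) r = 11.25; between ranks 11 (84) and 12 (87): 84.75.
|82 − 84.75| = 2.75.

2.75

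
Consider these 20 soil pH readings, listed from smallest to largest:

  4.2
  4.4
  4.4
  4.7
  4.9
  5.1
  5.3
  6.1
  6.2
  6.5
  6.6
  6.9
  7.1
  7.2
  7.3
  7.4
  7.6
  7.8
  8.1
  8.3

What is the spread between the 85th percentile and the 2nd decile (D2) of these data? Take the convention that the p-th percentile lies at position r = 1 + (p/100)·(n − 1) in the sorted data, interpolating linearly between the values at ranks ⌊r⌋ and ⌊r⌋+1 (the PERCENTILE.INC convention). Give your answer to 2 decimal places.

2.77

n = 20.
P20: r = 4.8; ranks 4–5 are 4.7, 4.9; interpolating gives 4.86.
P85: r = 17.15; ranks 17–18 are 7.6, 7.8; interpolating gives 7.63.
Difference: 7.63 − 4.86 = 2.77.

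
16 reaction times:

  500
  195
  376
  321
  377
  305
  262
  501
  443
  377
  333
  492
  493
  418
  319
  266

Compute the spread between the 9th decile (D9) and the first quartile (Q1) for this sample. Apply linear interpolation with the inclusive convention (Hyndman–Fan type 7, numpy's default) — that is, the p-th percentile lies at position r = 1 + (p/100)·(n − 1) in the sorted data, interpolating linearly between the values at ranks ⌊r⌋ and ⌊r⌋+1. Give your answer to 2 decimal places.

181.00

Sorted: 195, 262, 266, 305, 319, 321, 333, 376, 377, 377, 418, 443, 492, 493, 500, 501.
n = 16.
P25: r = 4.75; ranks 4–5 are 305, 319; interpolating gives 315.5.
P90: r = 14.5; ranks 14–15 are 493, 500; interpolating gives 496.5.
Difference: 496.5 − 315.5 = 181.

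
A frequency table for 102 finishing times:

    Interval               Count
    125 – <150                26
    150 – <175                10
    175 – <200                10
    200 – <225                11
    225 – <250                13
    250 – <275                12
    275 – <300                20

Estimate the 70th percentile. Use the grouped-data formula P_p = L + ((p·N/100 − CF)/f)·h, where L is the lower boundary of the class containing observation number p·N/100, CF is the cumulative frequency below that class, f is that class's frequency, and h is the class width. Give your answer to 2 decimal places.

252.92

N = 102; target position k = 70/100 · 102 = 71.4.
Cumulative frequencies: 26, 36, 46, 57, 70, 82, 102.
Observation 71.4 falls in the class 250 – <275.
L = 250, CF = 70, f = 12, h = 25.
P70 = 250 + ((71.4 − 70)/12)·25 = 250 + 2.91667 = 252.917.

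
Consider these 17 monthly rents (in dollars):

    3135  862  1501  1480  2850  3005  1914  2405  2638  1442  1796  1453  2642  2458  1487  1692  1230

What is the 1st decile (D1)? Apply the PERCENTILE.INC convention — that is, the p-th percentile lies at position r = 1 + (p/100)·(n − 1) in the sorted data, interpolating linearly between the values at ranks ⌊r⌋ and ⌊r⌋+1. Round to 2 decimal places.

Sorted: 862, 1230, 1442, 1453, 1480, 1487, 1501, 1692, 1796, 1914, 2405, 2458, 2638, 2642, 2850, 3005, 3135.
n = 17.
r = 1 + (10/100)·(17 − 1) = 1 + 1.6 = 2.6.
Rank 2 is 1230 and rank 3 is 1442.
Interpolate: 1230 + 0.6·(1442 − 1230) = 1230 + 0.6·212 = 1357.2.

1357.20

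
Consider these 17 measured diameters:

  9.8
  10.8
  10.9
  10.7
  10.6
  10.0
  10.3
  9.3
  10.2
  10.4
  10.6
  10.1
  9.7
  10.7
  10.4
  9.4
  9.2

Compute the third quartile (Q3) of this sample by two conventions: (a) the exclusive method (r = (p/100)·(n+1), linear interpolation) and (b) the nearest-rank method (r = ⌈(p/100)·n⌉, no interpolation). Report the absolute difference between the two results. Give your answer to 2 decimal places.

0.05

Sorted: 9.2, 9.3, 9.4, 9.7, 9.8, 10.0, 10.1, 10.2, 10.3, 10.4, 10.4, 10.6, 10.6, 10.7, 10.7, 10.8, 10.9.
n = 17.
(a) r = 13.5; between ranks 13 (10.6) and 14 (10.7): 10.65.
(b) the nearest-rank method: rank 13 → 10.6.
|10.65 − 10.6| = 0.05.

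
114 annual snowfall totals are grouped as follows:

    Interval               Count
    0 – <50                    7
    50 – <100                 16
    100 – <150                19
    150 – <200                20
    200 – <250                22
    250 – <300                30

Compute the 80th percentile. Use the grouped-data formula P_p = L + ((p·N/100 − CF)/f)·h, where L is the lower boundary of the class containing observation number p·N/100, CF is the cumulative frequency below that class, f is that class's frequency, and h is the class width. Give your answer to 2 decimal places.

262.00

N = 114; target position k = 80/100 · 114 = 91.2.
Cumulative frequencies: 7, 23, 42, 62, 84, 114.
Observation 91.2 falls in the class 250 – <300.
L = 250, CF = 84, f = 30, h = 50.
P80 = 250 + ((91.2 − 84)/30)·50 = 250 + 12 = 262.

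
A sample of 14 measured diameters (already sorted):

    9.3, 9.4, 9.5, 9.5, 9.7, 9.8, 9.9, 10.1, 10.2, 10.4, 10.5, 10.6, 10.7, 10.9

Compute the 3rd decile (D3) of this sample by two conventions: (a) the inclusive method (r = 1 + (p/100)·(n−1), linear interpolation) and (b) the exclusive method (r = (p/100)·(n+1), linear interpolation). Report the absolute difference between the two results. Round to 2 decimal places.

0.08

n = 14.
(a) r = 4.9; between ranks 4 (9.5) and 5 (9.7): 9.68.
(b) r = 4.5; between ranks 4 (9.5) and 5 (9.7): 9.6.
|9.68 − 9.6| = 0.08.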